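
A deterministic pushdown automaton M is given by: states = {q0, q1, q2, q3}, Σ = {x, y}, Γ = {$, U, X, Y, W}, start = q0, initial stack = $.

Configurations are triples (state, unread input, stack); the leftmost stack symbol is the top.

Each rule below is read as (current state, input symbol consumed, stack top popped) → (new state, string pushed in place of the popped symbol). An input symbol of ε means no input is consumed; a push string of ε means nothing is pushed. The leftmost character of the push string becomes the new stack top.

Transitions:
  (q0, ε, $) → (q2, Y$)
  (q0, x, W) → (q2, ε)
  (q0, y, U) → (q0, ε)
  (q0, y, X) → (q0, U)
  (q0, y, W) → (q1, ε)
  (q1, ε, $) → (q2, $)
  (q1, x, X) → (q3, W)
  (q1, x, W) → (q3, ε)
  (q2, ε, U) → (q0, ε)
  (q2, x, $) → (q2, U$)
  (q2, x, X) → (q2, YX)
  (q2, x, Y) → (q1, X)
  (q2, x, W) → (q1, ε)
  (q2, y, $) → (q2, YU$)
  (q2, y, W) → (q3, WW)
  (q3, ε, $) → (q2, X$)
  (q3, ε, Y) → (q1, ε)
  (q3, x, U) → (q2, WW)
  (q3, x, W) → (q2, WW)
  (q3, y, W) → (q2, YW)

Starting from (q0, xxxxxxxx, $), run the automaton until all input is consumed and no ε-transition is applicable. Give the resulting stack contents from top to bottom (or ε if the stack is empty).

(q0, xxxxxxxx, $)
  ε-move, top $: go to q2, push Y$ → (q2, xxxxxxxx, Y$)
  read x, top Y: go to q1, push X → (q1, xxxxxxx, X$)
  read x, top X: go to q3, push W → (q3, xxxxxx, W$)
  read x, top W: go to q2, push WW → (q2, xxxxx, WW$)
  read x, top W: go to q1, push ε → (q1, xxxx, W$)
  read x, top W: go to q3, push ε → (q3, xxx, $)
  ε-move, top $: go to q2, push X$ → (q2, xxx, X$)
  read x, top X: go to q2, push YX → (q2, xx, YX$)
  read x, top Y: go to q1, push X → (q1, x, XX$)
  read x, top X: go to q3, push W → (q3, ε, WX$)
All input consumed in state q3 with stack WX$.

WX$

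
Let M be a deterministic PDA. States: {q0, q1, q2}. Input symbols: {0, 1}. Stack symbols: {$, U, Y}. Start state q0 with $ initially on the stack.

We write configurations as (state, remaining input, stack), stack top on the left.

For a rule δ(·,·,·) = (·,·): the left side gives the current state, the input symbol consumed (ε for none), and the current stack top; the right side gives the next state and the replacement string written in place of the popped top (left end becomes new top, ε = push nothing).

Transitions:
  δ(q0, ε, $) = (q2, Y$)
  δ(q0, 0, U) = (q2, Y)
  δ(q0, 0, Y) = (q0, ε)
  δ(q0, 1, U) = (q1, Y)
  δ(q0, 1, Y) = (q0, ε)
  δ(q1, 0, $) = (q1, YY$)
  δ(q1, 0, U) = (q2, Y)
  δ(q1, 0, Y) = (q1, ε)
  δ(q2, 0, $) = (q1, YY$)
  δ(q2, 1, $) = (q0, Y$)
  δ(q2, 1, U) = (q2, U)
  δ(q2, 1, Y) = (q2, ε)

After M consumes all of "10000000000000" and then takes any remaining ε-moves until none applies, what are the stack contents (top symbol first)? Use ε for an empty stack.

(q0, 10000000000000, $)
  ε-move, top $: go to q2, push Y$ → (q2, 10000000000000, Y$)
  read 1, top Y: go to q2, push ε → (q2, 0000000000000, $)
  read 0, top $: go to q1, push YY$ → (q1, 000000000000, YY$)
  read 0, top Y: go to q1, push ε → (q1, 00000000000, Y$)
  read 0, top Y: go to q1, push ε → (q1, 0000000000, $)
  read 0, top $: go to q1, push YY$ → (q1, 000000000, YY$)
  read 0, top Y: go to q1, push ε → (q1, 00000000, Y$)
  read 0, top Y: go to q1, push ε → (q1, 0000000, $)
  read 0, top $: go to q1, push YY$ → (q1, 000000, YY$)
  read 0, top Y: go to q1, push ε → (q1, 00000, Y$)
  read 0, top Y: go to q1, push ε → (q1, 0000, $)
  read 0, top $: go to q1, push YY$ → (q1, 000, YY$)
  read 0, top Y: go to q1, push ε → (q1, 00, Y$)
  read 0, top Y: go to q1, push ε → (q1, 0, $)
  read 0, top $: go to q1, push YY$ → (q1, ε, YY$)
All input consumed in state q1 with stack YY$.

YY$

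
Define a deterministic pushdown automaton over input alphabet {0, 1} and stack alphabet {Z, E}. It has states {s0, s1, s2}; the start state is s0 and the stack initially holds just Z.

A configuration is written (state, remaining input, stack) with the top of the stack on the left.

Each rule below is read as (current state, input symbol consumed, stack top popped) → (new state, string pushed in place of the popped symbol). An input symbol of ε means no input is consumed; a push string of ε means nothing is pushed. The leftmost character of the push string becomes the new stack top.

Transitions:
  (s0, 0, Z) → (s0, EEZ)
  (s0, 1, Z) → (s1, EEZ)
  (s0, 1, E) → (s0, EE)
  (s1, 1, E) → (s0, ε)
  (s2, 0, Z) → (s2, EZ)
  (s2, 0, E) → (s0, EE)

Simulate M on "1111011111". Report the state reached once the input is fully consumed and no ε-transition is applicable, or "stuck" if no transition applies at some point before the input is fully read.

stuck

(s0, 1111011111, Z)
  read 1, top Z: go to s1, push EEZ → (s1, 111011111, EEZ)
  read 1, top E: go to s0, push ε → (s0, 11011111, EZ)
  read 1, top E: go to s0, push EE → (s0, 1011111, EEZ)
  read 1, top E: go to s0, push EE → (s0, 011111, EEEZ)
No transition for (s0, 0, top E); M blocks with input 011111 remaining.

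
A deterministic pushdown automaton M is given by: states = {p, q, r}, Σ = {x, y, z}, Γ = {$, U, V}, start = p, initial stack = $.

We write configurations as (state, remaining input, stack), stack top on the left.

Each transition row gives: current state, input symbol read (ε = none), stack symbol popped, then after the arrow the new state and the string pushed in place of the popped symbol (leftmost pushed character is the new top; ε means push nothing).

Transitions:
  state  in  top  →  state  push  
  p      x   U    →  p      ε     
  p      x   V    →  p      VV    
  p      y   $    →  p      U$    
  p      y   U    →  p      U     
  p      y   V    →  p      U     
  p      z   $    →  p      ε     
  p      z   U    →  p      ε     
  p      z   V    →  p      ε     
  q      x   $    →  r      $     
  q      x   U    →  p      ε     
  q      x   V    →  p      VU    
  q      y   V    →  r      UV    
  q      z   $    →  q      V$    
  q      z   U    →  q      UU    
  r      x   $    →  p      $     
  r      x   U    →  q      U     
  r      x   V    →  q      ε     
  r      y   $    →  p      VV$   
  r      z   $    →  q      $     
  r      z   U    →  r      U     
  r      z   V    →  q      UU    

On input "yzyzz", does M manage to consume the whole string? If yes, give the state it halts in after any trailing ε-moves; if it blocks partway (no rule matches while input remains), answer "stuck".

(p, yzyzz, $) ⊢ (p, zyzz, U$) ⊢ (p, yzz, $) ⊢ (p, zz, U$) ⊢ (p, z, $) ⊢ (p, ε, ε)
All input consumed; M is in state p.

p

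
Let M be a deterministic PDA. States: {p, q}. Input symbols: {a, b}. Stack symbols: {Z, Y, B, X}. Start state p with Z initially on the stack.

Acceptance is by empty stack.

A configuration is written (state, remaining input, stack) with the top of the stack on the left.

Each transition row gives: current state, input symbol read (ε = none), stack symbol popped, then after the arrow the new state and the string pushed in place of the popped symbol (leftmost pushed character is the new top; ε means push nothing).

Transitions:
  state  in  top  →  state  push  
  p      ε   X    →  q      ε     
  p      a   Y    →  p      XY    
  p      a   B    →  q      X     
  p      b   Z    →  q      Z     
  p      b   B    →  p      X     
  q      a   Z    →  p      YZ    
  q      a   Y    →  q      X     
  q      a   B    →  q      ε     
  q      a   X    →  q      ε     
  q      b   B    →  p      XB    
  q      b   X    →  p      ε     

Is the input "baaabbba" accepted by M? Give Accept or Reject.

(p, baaabbba, Z) ⊢ (q, aaabbba, Z) ⊢ (p, aabbba, YZ) ⊢ (p, abbba, XYZ) ⊢ (q, abbba, YZ) ⊢ (q, bbba, XZ) ⊢ (p, bba, Z) ⊢ (q, ba, Z)
No transition applies at (q, ba, Z); input not fully consumed.

Reject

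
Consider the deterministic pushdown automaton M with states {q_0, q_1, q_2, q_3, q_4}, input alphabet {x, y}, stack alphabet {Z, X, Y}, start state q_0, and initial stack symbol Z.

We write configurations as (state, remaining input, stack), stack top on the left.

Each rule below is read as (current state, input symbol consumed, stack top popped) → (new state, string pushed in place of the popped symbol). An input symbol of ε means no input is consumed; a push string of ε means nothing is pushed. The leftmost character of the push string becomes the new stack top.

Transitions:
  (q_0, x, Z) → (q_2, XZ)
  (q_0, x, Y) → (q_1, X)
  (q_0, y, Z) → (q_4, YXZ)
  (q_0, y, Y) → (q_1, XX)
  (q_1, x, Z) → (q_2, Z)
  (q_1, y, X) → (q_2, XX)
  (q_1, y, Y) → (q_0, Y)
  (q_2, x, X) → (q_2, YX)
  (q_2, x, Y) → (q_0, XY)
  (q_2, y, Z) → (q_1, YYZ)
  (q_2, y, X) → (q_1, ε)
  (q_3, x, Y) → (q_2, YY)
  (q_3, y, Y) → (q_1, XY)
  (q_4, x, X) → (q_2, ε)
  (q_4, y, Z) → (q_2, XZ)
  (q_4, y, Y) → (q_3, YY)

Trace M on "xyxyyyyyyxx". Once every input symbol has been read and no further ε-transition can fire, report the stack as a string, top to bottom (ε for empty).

XYXXXYZ

(q_0, xyxyyyyyyxx, Z) ⊢ (q_2, yxyyyyyyxx, XZ) ⊢ (q_1, xyyyyyyxx, Z) ⊢ (q_2, yyyyyyxx, Z) ⊢ (q_1, yyyyyxx, YYZ) ⊢ (q_0, yyyyxx, YYZ) ⊢ (q_1, yyyxx, XXYZ) ⊢ (q_2, yyxx, XXXYZ) ⊢ (q_1, yxx, XXYZ) ⊢ (q_2, xx, XXXYZ) ⊢ (q_2, x, YXXXYZ) ⊢ (q_0, ε, XYXXXYZ)
All input consumed in state q_0 with stack XYXXXYZ.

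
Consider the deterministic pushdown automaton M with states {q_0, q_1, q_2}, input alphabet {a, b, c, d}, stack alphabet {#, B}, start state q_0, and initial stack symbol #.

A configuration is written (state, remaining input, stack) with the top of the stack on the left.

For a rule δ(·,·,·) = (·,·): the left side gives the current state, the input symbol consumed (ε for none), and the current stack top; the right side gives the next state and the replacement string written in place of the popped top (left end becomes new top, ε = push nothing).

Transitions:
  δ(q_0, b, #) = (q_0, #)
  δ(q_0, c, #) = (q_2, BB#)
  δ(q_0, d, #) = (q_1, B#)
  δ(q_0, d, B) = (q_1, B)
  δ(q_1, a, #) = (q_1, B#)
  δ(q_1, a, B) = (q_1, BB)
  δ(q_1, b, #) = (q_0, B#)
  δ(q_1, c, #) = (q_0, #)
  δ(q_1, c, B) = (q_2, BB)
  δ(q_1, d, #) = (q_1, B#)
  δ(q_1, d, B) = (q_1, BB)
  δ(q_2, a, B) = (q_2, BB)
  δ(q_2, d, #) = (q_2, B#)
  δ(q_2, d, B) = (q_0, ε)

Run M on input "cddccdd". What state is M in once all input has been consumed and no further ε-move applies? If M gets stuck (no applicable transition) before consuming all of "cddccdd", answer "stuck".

stuck

(q_0, cddccdd, #) ⊢ (q_2, ddccdd, BB#) ⊢ (q_0, dccdd, B#) ⊢ (q_1, ccdd, B#) ⊢ (q_2, cdd, BB#)
No transition for (q_2, c, top B); M blocks with input cdd remaining.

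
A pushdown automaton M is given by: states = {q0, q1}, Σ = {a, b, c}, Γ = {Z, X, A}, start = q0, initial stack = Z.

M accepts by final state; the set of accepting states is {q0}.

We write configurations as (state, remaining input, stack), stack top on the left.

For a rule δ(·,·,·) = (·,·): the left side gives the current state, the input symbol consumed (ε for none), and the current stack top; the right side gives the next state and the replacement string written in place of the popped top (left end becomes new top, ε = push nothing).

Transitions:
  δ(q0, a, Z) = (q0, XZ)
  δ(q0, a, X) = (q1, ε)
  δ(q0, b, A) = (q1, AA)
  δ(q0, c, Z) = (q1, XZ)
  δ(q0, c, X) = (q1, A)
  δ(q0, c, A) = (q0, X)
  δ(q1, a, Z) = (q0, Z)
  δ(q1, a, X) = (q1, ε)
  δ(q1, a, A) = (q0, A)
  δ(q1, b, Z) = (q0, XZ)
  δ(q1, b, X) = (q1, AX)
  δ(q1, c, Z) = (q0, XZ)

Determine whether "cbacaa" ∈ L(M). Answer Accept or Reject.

No computation consumes all input and reaches a final state.

Reject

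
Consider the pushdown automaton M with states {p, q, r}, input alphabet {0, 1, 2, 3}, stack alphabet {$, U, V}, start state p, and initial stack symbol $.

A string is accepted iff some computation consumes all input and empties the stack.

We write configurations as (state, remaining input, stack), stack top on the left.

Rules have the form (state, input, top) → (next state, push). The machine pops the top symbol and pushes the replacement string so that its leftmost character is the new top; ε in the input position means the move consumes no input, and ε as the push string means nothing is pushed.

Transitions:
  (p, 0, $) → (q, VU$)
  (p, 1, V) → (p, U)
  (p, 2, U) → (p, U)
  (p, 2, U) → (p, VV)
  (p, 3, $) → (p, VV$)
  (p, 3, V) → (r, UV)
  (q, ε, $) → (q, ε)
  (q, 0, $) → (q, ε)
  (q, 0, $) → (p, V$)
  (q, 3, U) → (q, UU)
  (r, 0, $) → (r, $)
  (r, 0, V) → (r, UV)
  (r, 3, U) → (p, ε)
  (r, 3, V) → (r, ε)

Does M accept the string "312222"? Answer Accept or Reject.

Reject

No computation consumes all input and empties the stack.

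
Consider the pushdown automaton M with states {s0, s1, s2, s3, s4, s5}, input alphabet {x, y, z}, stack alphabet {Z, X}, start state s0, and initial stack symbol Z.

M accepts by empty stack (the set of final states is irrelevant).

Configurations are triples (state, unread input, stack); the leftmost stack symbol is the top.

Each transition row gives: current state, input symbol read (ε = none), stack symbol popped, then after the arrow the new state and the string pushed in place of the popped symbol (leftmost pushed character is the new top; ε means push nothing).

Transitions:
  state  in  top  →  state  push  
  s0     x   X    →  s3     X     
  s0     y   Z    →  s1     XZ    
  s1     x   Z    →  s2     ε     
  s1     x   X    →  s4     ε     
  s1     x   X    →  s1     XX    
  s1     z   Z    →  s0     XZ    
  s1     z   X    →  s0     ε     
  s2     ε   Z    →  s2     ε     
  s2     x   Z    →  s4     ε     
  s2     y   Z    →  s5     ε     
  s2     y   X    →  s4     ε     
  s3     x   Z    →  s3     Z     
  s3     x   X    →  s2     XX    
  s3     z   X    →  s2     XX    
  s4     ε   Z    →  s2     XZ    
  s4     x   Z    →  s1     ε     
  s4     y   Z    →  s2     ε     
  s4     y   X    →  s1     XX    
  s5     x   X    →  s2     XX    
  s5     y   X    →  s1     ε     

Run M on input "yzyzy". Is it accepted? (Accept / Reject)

Reject

No computation consumes all input and empties the stack.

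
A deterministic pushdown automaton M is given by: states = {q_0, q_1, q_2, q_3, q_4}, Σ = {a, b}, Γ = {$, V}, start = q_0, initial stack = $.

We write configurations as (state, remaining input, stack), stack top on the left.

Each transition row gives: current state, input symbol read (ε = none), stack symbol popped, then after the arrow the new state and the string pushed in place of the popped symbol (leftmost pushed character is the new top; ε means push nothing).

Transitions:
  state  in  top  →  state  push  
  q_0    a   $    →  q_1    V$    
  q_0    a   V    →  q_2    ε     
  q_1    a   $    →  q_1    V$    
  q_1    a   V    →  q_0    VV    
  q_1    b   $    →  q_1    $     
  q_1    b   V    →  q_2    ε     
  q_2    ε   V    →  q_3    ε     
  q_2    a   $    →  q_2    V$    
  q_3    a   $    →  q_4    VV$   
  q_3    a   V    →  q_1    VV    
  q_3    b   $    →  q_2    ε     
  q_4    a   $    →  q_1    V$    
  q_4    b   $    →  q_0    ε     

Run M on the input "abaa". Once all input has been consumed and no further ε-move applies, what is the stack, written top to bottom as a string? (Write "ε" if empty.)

(q_0, abaa, $)
  read a, top $: go to q_1, push V$ → (q_1, baa, V$)
  read b, top V: go to q_2, push ε → (q_2, aa, $)
  read a, top $: go to q_2, push V$ → (q_2, a, V$)
  ε-move, top V: go to q_3, push ε → (q_3, a, $)
  read a, top $: go to q_4, push VV$ → (q_4, ε, VV$)
All input consumed in state q_4 with stack VV$.

VV$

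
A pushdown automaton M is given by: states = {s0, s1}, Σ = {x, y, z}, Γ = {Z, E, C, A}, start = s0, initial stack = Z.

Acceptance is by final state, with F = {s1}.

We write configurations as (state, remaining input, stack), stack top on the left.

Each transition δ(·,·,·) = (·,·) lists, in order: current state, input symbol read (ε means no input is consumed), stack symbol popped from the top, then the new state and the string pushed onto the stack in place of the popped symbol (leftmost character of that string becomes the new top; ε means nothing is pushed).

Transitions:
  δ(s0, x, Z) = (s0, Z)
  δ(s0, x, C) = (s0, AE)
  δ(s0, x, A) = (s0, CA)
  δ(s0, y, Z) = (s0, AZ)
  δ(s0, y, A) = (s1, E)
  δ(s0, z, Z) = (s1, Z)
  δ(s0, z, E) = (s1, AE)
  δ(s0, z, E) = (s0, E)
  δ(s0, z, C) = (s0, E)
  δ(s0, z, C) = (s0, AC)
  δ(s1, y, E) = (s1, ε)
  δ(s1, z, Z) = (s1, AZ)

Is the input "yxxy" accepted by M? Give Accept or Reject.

Accept

One accepting computation: (s0, yxxy, Z) ⊢ (s0, xxy, AZ) ⊢ (s0, xy, CAZ) ⊢ (s0, y, AEAZ) ⊢ (s1, ε, EEAZ)
All input consumed and state s1 ∈ F.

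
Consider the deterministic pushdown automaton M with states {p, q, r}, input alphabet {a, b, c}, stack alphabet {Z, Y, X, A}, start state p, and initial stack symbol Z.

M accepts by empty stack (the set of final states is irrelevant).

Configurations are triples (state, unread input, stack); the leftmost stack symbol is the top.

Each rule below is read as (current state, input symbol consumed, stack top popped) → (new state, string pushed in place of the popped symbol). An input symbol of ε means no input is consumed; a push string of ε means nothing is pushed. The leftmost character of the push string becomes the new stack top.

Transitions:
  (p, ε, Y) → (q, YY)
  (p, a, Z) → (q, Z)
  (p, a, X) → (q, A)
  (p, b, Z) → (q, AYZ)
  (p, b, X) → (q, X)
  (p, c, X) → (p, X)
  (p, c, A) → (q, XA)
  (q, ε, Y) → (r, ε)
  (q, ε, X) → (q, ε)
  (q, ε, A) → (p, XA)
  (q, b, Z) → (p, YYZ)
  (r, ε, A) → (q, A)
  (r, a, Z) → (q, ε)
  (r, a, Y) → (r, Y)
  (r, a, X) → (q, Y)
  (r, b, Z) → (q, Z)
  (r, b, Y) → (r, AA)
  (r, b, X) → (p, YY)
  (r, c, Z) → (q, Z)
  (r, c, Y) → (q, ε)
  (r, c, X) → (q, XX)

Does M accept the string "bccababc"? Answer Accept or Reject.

Reject

(p, bccababc, Z)
  read b, top Z: go to q, push AYZ → (q, ccababc, AYZ)
  ε-move, top A: go to p, push XA → (p, ccababc, XAYZ)
  read c, top X: go to p, push X → (p, cababc, XAYZ)
  read c, top X: go to p, push X → (p, ababc, XAYZ)
  read a, top X: go to q, push A → (q, babc, AAYZ)
  ε-move, top A: go to p, push XA → (p, babc, XAAYZ)
  read b, top X: go to q, push X → (q, abc, XAAYZ)
  ε-move, top X: go to q, push ε → (q, abc, AAYZ)
  ε-move, top A: go to p, push XA → (p, abc, XAAYZ)
  read a, top X: go to q, push A → (q, bc, AAAYZ)
  ε-move, top A: go to p, push XA → (p, bc, XAAAYZ)
  read b, top X: go to q, push X → (q, c, XAAAYZ)
  ε-move, top X: go to q, push ε → (q, c, AAAYZ)
  ε-move, top A: go to p, push XA → (p, c, XAAAYZ)
  read c, top X: go to p, push X → (p, ε, XAAAYZ)
All input consumed; stack is XAAAYZ, not empty, and no further ε-move applies.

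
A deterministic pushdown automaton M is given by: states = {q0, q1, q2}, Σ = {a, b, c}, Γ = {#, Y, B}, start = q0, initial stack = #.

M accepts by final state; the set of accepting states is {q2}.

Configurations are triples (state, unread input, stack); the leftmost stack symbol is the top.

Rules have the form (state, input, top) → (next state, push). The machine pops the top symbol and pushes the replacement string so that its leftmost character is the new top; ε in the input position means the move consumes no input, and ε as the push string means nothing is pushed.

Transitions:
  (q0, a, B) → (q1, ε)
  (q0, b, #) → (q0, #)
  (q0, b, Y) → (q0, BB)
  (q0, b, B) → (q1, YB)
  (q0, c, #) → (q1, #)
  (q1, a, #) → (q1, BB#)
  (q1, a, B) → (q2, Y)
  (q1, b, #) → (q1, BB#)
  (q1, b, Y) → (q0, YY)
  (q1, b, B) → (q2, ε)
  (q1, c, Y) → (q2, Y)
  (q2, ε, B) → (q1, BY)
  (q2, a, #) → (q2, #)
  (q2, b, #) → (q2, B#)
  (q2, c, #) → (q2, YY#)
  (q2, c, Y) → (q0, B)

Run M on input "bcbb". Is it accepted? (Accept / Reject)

Accept

(q0, bcbb, #)
  read b, top #: go to q0, push # → (q0, cbb, #)
  read c, top #: go to q1, push # → (q1, bb, #)
  read b, top #: go to q1, push BB# → (q1, b, BB#)
  read b, top B: go to q2, push ε → (q2, ε, B#)
All input consumed; state q2 ∈ F.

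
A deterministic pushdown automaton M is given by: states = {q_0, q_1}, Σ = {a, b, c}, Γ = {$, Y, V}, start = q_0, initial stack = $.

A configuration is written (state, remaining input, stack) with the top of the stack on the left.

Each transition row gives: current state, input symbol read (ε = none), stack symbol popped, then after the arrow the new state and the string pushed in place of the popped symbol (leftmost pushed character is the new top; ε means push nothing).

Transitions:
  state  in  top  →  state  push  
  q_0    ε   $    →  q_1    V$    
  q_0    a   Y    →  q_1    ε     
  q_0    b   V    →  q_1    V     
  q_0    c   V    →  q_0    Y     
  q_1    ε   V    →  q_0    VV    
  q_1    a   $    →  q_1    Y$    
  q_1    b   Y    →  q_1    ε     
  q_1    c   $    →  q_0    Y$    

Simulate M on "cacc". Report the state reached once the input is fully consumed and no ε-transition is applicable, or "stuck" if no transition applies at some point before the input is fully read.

stuck

(q_0, cacc, $)
  ε-move, top $: go to q_1, push V$ → (q_1, cacc, V$)
  ε-move, top V: go to q_0, push VV → (q_0, cacc, VV$)
  read c, top V: go to q_0, push Y → (q_0, acc, YV$)
  read a, top Y: go to q_1, push ε → (q_1, cc, V$)
  ε-move, top V: go to q_0, push VV → (q_0, cc, VV$)
  read c, top V: go to q_0, push Y → (q_0, c, YV$)
No transition for (q_0, c, top Y); M blocks with input c remaining.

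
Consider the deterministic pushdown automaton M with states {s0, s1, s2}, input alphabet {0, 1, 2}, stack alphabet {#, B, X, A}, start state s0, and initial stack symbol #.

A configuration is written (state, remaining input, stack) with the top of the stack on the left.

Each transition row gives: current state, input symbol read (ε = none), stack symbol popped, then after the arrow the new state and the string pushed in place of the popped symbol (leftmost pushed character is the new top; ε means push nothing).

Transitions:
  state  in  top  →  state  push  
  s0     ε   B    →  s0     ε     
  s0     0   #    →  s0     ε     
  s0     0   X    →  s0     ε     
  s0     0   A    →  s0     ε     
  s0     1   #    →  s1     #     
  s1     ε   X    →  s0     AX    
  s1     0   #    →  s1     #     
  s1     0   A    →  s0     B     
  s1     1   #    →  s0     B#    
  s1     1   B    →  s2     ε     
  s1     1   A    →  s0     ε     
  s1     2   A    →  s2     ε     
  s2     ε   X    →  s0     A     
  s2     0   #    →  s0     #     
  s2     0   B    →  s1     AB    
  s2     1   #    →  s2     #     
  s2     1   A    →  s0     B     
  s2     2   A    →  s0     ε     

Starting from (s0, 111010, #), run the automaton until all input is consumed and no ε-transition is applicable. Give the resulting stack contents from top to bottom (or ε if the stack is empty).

(s0, 111010, #)
  read 1, top #: go to s1, push # → (s1, 11010, #)
  read 1, top #: go to s0, push B# → (s0, 1010, B#)
  ε-move, top B: go to s0, push ε → (s0, 1010, #)
  read 1, top #: go to s1, push # → (s1, 010, #)
  read 0, top #: go to s1, push # → (s1, 10, #)
  read 1, top #: go to s0, push B# → (s0, 0, B#)
  ε-move, top B: go to s0, push ε → (s0, 0, #)
  read 0, top #: go to s0, push ε → (s0, ε, ε)
All input consumed in state s0 with stack ε.

ε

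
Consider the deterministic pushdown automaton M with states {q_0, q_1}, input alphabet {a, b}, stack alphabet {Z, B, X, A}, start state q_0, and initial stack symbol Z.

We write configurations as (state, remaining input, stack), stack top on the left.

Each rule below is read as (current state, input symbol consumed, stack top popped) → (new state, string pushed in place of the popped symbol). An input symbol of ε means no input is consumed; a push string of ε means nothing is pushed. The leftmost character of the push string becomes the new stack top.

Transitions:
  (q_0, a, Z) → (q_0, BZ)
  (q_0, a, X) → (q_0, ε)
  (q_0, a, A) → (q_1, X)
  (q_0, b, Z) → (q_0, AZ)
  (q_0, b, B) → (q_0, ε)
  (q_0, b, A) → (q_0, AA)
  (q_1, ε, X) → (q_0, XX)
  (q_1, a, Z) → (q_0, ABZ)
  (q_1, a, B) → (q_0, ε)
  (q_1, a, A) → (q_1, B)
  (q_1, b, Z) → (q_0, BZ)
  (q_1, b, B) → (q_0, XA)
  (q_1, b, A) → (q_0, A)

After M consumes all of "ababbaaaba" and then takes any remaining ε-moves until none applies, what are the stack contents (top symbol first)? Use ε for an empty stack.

XXZ

(q_0, ababbaaaba, Z) ⊢ (q_0, babbaaaba, BZ) ⊢ (q_0, abbaaaba, Z) ⊢ (q_0, bbaaaba, BZ) ⊢ (q_0, baaaba, Z) ⊢ (q_0, aaaba, AZ) ⊢ (q_1, aaba, XZ) ⊢ (q_0, aaba, XXZ) ⊢ (q_0, aba, XZ) ⊢ (q_0, ba, Z) ⊢ (q_0, a, AZ) ⊢ (q_1, ε, XZ) ⊢ (q_0, ε, XXZ)
All input consumed in state q_0 with stack XXZ.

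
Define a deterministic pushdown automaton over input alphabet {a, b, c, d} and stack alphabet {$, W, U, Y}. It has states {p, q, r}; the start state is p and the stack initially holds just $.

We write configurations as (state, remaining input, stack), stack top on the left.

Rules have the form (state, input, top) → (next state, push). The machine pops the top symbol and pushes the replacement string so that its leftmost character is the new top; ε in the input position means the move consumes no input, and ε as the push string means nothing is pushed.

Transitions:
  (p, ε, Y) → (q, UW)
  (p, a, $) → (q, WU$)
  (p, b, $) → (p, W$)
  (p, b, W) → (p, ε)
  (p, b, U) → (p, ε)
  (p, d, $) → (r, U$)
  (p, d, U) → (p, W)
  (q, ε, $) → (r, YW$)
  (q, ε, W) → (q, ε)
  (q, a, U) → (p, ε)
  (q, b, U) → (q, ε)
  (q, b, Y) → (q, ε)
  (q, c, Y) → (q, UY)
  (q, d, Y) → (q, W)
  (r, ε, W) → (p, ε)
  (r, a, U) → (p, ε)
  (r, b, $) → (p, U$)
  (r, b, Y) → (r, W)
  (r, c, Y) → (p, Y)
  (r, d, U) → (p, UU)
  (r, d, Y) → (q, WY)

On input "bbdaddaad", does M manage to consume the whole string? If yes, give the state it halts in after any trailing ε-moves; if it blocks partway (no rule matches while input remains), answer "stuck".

(p, bbdaddaad, $)
  read b, top $: go to p, push W$ → (p, bdaddaad, W$)
  read b, top W: go to p, push ε → (p, daddaad, $)
  read d, top $: go to r, push U$ → (r, addaad, U$)
  read a, top U: go to p, push ε → (p, ddaad, $)
  read d, top $: go to r, push U$ → (r, daad, U$)
  read d, top U: go to p, push UU → (p, aad, UU$)
No transition for (p, a, top U); M blocks with input aad remaining.

stuck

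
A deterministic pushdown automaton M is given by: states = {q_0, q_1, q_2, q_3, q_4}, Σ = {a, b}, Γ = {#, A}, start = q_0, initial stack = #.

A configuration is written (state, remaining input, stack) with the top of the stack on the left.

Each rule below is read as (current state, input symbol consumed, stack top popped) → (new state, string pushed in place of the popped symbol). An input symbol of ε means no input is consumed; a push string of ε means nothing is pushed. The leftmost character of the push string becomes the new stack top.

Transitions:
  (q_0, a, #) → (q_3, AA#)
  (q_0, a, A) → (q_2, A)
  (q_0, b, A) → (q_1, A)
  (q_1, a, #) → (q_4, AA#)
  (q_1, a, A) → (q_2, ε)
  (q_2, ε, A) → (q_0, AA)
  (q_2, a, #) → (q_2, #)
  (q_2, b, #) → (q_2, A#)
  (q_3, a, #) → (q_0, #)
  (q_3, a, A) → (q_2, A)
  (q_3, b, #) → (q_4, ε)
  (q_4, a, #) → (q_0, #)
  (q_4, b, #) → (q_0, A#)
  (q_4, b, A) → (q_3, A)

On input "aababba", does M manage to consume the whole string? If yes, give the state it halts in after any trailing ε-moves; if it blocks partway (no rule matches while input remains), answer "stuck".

stuck

(q_0, aababba, #) ⊢ (q_3, ababba, AA#) ⊢ (q_2, babba, AA#) ⊢ (q_0, babba, AAA#) ⊢ (q_1, abba, AAA#) ⊢ (q_2, bba, AA#) ⊢ (q_0, bba, AAA#) ⊢ (q_1, ba, AAA#)
No transition for (q_1, b, top A); M blocks with input ba remaining.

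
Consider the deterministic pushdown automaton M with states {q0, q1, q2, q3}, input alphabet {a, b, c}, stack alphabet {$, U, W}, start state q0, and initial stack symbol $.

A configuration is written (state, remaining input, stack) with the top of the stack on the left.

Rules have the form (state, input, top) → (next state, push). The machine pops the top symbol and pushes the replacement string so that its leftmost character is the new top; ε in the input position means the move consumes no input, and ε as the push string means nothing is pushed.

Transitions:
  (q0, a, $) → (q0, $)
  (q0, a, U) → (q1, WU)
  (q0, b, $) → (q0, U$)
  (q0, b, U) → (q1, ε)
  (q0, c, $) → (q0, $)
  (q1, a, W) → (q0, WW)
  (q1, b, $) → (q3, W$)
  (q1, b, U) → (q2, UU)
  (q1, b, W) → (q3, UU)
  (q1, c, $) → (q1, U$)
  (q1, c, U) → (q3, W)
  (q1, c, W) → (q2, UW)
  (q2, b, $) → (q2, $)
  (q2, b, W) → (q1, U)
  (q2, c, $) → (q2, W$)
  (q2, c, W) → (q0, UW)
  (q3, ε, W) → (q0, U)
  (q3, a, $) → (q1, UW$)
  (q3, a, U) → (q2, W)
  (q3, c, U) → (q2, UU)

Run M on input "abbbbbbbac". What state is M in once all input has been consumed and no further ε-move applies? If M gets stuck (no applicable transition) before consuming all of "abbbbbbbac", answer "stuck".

(q0, abbbbbbbac, $) ⊢ (q0, bbbbbbbac, $) ⊢ (q0, bbbbbbac, U$) ⊢ (q1, bbbbbac, $) ⊢ (q3, bbbbac, W$) ⊢ (q0, bbbbac, U$) ⊢ (q1, bbbac, $) ⊢ (q3, bbac, W$) ⊢ (q0, bbac, U$) ⊢ (q1, bac, $) ⊢ (q3, ac, W$) ⊢ (q0, ac, U$) ⊢ (q1, c, WU$) ⊢ (q2, ε, UWU$)
All input consumed; M is in state q2.

q2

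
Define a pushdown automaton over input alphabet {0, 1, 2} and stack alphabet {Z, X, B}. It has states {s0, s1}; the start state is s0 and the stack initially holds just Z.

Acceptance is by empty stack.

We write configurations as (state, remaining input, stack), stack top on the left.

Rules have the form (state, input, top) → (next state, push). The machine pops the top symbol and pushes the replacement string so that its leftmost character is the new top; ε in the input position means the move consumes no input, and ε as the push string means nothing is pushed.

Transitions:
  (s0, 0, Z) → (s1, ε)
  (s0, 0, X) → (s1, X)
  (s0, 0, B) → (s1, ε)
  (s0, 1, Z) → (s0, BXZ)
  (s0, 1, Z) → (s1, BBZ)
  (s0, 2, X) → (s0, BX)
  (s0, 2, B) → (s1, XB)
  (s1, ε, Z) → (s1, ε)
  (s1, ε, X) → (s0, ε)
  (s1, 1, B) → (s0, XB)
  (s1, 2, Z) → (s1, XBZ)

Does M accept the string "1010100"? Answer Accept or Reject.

Accept

One accepting computation: (s0, 1010100, Z) ⊢ (s0, 010100, BXZ) ⊢ (s1, 10100, XZ) ⊢ (s0, 10100, Z) ⊢ (s0, 0100, BXZ) ⊢ (s1, 100, XZ) ⊢ (s0, 100, Z) ⊢ (s0, 00, BXZ) ⊢ (s1, 0, XZ) ⊢ (s0, 0, Z) ⊢ (s1, ε, ε)
All input consumed and the stack is empty.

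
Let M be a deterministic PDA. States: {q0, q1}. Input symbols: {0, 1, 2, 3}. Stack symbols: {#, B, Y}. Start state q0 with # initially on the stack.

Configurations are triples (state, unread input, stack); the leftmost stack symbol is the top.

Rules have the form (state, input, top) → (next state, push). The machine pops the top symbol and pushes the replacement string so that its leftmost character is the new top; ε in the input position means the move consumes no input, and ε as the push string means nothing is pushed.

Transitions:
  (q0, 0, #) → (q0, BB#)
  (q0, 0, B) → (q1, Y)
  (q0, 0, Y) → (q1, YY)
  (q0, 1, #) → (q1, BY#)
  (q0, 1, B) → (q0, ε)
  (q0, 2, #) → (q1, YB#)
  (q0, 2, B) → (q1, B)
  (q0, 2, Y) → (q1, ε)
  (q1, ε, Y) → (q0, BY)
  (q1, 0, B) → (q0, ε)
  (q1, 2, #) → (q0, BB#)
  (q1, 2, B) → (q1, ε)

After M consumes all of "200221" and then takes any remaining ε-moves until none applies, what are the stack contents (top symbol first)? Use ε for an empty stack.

(q0, 200221, #)
  read 2, top #: go to q1, push YB# → (q1, 00221, YB#)
  ε-move, top Y: go to q0, push BY → (q0, 00221, BYB#)
  read 0, top B: go to q1, push Y → (q1, 0221, YYB#)
  ε-move, top Y: go to q0, push BY → (q0, 0221, BYYB#)
  read 0, top B: go to q1, push Y → (q1, 221, YYYB#)
  ε-move, top Y: go to q0, push BY → (q0, 221, BYYYB#)
  read 2, top B: go to q1, push B → (q1, 21, BYYYB#)
  read 2, top B: go to q1, push ε → (q1, 1, YYYB#)
  ε-move, top Y: go to q0, push BY → (q0, 1, BYYYB#)
  read 1, top B: go to q0, push ε → (q0, ε, YYYB#)
All input consumed in state q0 with stack YYYB#.

YYYB#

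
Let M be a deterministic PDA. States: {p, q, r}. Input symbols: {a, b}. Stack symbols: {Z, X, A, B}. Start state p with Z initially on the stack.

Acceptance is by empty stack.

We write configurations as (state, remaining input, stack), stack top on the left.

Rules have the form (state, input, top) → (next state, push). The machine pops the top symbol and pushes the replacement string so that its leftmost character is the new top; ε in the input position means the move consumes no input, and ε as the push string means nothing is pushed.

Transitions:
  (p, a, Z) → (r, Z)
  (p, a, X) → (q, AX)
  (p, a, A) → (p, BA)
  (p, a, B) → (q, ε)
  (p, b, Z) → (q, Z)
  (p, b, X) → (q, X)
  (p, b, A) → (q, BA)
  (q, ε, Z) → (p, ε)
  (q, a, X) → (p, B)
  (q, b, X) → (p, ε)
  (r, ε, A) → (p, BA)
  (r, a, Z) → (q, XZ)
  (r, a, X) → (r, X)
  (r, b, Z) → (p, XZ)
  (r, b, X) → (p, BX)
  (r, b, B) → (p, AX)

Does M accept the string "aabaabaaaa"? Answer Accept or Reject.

(p, aabaabaaaa, Z)
  read a, top Z: go to r, push Z → (r, abaabaaaa, Z)
  read a, top Z: go to q, push XZ → (q, baabaaaa, XZ)
  read b, top X: go to p, push ε → (p, aabaaaa, Z)
  read a, top Z: go to r, push Z → (r, abaaaa, Z)
  read a, top Z: go to q, push XZ → (q, baaaa, XZ)
  read b, top X: go to p, push ε → (p, aaaa, Z)
  read a, top Z: go to r, push Z → (r, aaa, Z)
  read a, top Z: go to q, push XZ → (q, aa, XZ)
  read a, top X: go to p, push B → (p, a, BZ)
  read a, top B: go to q, push ε → (q, ε, Z)
  ε-move, top Z: go to p, push ε → (p, ε, ε)
All input consumed and the stack is empty.

Accept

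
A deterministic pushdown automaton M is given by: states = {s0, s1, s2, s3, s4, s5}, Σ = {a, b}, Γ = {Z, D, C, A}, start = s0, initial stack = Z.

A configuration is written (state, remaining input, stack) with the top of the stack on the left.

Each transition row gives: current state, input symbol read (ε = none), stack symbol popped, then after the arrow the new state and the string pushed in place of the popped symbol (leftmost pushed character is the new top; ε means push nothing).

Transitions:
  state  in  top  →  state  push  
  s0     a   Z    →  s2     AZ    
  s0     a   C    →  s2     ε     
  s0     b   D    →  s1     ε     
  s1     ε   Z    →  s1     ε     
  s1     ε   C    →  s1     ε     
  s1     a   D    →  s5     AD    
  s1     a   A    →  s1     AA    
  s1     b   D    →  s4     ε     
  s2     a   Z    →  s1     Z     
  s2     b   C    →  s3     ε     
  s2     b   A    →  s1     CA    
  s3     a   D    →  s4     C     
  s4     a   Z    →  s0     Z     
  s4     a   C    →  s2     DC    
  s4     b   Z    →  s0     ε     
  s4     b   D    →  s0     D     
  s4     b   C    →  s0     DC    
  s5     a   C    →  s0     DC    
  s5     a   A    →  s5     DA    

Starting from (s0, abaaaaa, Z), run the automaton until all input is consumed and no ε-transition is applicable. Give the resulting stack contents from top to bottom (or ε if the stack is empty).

AAAAAAZ

(s0, abaaaaa, Z) ⊢ (s2, baaaaa, AZ) ⊢ (s1, aaaaa, CAZ) ⊢ (s1, aaaaa, AZ) ⊢ (s1, aaaa, AAZ) ⊢ (s1, aaa, AAAZ) ⊢ (s1, aa, AAAAZ) ⊢ (s1, a, AAAAAZ) ⊢ (s1, ε, AAAAAAZ)
All input consumed in state s1 with stack AAAAAAZ.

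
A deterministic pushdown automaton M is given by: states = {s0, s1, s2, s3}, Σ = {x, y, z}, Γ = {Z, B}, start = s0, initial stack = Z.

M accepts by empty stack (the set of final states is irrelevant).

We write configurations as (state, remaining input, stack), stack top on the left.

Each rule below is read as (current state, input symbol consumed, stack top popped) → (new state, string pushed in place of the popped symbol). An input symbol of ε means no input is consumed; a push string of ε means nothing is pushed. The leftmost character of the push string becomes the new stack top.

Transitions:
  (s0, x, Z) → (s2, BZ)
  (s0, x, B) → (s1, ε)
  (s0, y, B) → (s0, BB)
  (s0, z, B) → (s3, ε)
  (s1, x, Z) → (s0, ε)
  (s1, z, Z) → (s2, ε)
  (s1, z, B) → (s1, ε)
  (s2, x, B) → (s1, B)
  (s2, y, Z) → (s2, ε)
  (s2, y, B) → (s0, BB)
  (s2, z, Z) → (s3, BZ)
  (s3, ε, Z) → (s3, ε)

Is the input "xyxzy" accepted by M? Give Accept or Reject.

Reject

(s0, xyxzy, Z) ⊢ (s2, yxzy, BZ) ⊢ (s0, xzy, BBZ) ⊢ (s1, zy, BZ) ⊢ (s1, y, Z)
No transition applies at (s1, y, Z); input not fully consumed.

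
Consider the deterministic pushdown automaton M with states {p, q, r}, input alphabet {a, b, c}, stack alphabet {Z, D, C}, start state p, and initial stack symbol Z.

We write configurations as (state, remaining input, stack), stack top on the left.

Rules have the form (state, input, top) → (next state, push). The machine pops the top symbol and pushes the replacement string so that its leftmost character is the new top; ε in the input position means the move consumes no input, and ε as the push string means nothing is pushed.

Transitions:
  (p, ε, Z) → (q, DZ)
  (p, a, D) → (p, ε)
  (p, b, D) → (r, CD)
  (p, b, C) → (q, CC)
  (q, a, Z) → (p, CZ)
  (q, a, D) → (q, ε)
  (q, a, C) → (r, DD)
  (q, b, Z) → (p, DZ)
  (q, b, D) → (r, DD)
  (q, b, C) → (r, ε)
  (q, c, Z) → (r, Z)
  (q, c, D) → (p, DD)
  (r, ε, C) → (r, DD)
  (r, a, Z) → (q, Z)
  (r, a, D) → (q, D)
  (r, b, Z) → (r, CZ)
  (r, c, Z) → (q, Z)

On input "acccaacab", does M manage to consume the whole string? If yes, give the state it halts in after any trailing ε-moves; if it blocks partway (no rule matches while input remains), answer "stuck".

stuck

(p, acccaacab, Z)
  ε-move, top Z: go to q, push DZ → (q, acccaacab, DZ)
  read a, top D: go to q, push ε → (q, cccaacab, Z)
  read c, top Z: go to r, push Z → (r, ccaacab, Z)
  read c, top Z: go to q, push Z → (q, caacab, Z)
  read c, top Z: go to r, push Z → (r, aacab, Z)
  read a, top Z: go to q, push Z → (q, acab, Z)
  read a, top Z: go to p, push CZ → (p, cab, CZ)
No transition for (p, c, top C); M blocks with input cab remaining.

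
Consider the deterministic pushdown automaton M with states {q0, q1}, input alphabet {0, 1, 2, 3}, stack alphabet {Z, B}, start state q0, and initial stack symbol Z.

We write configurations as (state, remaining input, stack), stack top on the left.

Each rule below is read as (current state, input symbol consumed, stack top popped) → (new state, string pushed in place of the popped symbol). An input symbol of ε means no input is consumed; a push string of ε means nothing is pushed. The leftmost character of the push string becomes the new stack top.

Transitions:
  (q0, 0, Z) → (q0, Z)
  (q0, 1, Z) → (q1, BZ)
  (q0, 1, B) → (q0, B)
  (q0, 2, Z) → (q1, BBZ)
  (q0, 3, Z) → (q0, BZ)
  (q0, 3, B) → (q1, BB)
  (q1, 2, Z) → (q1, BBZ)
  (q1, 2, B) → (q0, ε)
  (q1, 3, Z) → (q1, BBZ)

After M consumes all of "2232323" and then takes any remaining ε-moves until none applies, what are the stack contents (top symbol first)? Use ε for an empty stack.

(q0, 2232323, Z) ⊢ (q1, 232323, BBZ) ⊢ (q0, 32323, BZ) ⊢ (q1, 2323, BBZ) ⊢ (q0, 323, BZ) ⊢ (q1, 23, BBZ) ⊢ (q0, 3, BZ) ⊢ (q1, ε, BBZ)
All input consumed in state q1 with stack BBZ.

BBZ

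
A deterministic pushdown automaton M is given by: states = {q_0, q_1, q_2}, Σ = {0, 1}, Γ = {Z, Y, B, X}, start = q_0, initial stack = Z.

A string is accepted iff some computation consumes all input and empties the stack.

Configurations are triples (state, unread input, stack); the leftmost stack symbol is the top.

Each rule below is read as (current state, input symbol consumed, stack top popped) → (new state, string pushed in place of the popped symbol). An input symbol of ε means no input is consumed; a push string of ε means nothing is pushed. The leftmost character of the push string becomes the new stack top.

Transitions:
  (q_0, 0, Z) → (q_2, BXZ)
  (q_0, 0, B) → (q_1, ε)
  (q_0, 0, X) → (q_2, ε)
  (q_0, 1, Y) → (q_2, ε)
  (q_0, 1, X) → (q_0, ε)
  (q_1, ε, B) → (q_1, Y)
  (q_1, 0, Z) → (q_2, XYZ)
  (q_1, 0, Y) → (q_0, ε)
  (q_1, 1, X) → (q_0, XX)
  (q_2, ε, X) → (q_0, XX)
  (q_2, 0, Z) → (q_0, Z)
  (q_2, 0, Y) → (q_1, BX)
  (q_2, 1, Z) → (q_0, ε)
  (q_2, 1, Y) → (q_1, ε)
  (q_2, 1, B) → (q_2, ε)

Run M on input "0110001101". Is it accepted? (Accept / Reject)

Accept

(q_0, 0110001101, Z)
  read 0, top Z: go to q_2, push BXZ → (q_2, 110001101, BXZ)
  read 1, top B: go to q_2, push ε → (q_2, 10001101, XZ)
  ε-move, top X: go to q_0, push XX → (q_0, 10001101, XXZ)
  read 1, top X: go to q_0, push ε → (q_0, 0001101, XZ)
  read 0, top X: go to q_2, push ε → (q_2, 001101, Z)
  read 0, top Z: go to q_0, push Z → (q_0, 01101, Z)
  read 0, top Z: go to q_2, push BXZ → (q_2, 1101, BXZ)
  read 1, top B: go to q_2, push ε → (q_2, 101, XZ)
  ε-move, top X: go to q_0, push XX → (q_0, 101, XXZ)
  read 1, top X: go to q_0, push ε → (q_0, 01, XZ)
  read 0, top X: go to q_2, push ε → (q_2, 1, Z)
  read 1, top Z: go to q_0, push ε → (q_0, ε, ε)
All input consumed and the stack is empty.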